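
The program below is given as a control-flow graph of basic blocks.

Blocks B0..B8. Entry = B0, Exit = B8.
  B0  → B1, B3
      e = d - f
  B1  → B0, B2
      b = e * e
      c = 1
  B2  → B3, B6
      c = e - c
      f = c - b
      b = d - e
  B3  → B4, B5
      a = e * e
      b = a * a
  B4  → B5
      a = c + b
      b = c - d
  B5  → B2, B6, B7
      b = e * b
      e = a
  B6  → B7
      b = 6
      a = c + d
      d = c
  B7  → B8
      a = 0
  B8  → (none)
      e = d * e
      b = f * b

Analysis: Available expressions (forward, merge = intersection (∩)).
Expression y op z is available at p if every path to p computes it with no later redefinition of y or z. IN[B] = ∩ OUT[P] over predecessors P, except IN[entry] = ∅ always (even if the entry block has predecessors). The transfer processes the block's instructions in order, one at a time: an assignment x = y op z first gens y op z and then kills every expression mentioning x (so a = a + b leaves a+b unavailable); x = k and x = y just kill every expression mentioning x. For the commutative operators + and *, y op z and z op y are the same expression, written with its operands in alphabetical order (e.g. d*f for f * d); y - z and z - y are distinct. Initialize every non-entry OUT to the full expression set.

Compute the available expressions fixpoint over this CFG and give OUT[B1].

Answer: {d-f, e*e}

Trace:
Fixpoint table:
  B0: | IN={} | OUT={d-f}
  B1: | IN={d-f} | OUT={d-f, e*e}
  B2: | IN={} | OUT={d-e}
  B3: | IN={} | OUT={a*a, e*e}
  B4: | IN={a*a, e*e} | OUT={c-d, e*e}
  B5: | IN={e*e} | OUT={}
  B6: | IN={} | OUT={}
  B7: | IN={} | OUT={}
  B8: | IN={} | OUT={}

Merge at B1: IN[B1] = OUT[B0] = {d-f}
Applying B1's transfer function to that IN value gives OUT[B1] (row B1 above).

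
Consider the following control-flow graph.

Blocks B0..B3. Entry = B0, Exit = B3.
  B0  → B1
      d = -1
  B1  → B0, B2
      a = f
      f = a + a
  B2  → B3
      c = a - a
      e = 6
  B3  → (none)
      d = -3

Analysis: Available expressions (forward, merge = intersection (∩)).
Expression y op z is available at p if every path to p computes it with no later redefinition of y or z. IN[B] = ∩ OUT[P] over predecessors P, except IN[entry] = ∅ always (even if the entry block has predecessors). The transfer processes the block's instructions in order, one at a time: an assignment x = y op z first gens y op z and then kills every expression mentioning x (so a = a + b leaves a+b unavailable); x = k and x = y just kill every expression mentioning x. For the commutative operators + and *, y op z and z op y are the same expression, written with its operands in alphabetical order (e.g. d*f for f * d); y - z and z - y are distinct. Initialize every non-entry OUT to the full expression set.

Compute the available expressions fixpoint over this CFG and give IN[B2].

Per-block solution:
  B0: | IN={} | OUT={}
  B1: | IN={} | OUT={a+a}
  B2: | IN={a+a} | OUT={a+a, a-a}
  B3: | IN={a+a, a-a} | OUT={a+a, a-a}

Merge at B2: IN[B2] = OUT[B1] = {a+a}

Answer: {a+a}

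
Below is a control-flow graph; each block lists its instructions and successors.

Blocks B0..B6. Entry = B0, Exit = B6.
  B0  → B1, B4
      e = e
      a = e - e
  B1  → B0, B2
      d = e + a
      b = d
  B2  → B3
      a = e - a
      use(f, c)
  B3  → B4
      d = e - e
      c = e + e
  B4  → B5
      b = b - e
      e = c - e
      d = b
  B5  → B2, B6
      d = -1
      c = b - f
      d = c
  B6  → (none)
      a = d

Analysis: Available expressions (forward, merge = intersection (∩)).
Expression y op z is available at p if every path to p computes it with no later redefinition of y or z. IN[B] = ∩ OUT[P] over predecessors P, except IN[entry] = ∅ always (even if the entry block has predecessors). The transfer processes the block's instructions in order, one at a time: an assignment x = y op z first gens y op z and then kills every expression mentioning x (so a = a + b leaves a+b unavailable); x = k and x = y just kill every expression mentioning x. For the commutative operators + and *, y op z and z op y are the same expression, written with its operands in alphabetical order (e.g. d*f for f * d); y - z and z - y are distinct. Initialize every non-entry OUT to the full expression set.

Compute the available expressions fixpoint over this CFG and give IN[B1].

Answer: {e-e}

Derivation:
Per-block solution:
  B0:  IN={}  OUT={e-e}
  B1:  IN={e-e}  OUT={a+e, e-e}
  B2:  IN={}  OUT={}
  B3:  IN={}  OUT={e+e, e-e}
  B4:  IN={e-e}  OUT={}
  B5:  IN={}  OUT={b-f}
  B6:  IN={b-f}  OUT={b-f}

Merge at B1: IN[B1] = OUT[B0] = {e-e}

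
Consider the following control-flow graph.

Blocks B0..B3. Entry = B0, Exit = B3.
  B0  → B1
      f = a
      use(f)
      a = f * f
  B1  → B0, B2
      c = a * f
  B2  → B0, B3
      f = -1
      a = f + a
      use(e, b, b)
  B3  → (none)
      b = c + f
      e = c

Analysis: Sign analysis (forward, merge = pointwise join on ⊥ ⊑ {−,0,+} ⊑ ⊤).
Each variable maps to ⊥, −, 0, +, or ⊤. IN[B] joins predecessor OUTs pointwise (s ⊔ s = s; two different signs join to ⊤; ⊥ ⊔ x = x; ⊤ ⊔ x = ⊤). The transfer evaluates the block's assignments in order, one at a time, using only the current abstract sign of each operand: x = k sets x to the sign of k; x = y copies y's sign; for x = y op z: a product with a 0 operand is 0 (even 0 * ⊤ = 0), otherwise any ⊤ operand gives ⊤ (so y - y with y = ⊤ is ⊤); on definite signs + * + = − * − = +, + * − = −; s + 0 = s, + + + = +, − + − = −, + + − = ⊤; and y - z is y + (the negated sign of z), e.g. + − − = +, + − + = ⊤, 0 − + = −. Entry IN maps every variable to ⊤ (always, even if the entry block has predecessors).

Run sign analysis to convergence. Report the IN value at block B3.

Converged values:
  B0: | IN=(all ⊤) | OUT=(all ⊤)
  B1: | IN=(all ⊤) | OUT=(all ⊤)
  B2: | IN=(all ⊤) | OUT={f:-; rest ⊤}
  B3: | IN={f:-; rest ⊤} | OUT={f:-; rest ⊤}

Merge at B3: IN[B3] = OUT[B2] = {a: ⊤, b: ⊤, c: ⊤, d: ⊤, e: ⊤, f: -}

Answer: {a: ⊤, b: ⊤, c: ⊤, d: ⊤, e: ⊤, f: -}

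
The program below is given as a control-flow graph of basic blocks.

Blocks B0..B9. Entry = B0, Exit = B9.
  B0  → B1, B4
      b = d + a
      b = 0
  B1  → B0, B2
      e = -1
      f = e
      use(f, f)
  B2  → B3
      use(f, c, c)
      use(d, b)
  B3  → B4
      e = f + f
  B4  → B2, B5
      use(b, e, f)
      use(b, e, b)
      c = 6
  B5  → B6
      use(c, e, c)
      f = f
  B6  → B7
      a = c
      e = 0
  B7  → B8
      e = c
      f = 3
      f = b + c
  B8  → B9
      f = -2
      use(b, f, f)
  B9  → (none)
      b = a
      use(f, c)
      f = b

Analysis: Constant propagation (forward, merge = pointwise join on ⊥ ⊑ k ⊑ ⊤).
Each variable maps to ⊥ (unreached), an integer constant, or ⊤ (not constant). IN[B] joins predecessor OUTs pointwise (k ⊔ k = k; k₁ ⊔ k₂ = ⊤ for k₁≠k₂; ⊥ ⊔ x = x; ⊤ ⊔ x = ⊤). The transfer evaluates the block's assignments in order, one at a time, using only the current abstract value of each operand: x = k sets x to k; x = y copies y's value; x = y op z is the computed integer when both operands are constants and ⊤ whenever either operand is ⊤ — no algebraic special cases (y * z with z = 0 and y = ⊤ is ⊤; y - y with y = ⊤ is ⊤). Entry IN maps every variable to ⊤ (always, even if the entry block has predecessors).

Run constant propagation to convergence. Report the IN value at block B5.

Fixpoint table:
  B0:   IN=(all ⊤)   OUT={b:0; rest ⊤}
  B1:   IN={b:0; rest ⊤}   OUT={b:0, e:-1, f:-1; rest ⊤}
  B2:   IN={b:0; rest ⊤}   OUT={b:0; rest ⊤}
  B3:   IN={b:0; rest ⊤}   OUT={b:0; rest ⊤}
  B4:   IN={b:0; rest ⊤}   OUT={b:0, c:6; rest ⊤}
  B5:   IN={b:0, c:6; rest ⊤}   OUT={b:0, c:6; rest ⊤}
  B6:   IN={b:0, c:6; rest ⊤}   OUT={a:6, b:0, c:6, e:0; rest ⊤}
  B7:   IN={a:6, b:0, c:6, e:0; rest ⊤}   OUT={a:6, b:0, c:6, e:6, f:6; rest ⊤}
  B8:   IN={a:6, b:0, c:6, e:6, f:6; rest ⊤}   OUT={a:6, b:0, c:6, e:6, f:-2; rest ⊤}
  B9:   IN={a:6, b:0, c:6, e:6, f:-2; rest ⊤}   OUT={a:6, b:6, c:6, e:6, f:6; rest ⊤}

Merge at B5: IN[B5] = OUT[B4] = {a: ⊤, b: 0, c: 6, d: ⊤, e: ⊤, f: ⊤}

Answer: {a: ⊤, b: 0, c: 6, d: ⊤, e: ⊤, f: ⊤}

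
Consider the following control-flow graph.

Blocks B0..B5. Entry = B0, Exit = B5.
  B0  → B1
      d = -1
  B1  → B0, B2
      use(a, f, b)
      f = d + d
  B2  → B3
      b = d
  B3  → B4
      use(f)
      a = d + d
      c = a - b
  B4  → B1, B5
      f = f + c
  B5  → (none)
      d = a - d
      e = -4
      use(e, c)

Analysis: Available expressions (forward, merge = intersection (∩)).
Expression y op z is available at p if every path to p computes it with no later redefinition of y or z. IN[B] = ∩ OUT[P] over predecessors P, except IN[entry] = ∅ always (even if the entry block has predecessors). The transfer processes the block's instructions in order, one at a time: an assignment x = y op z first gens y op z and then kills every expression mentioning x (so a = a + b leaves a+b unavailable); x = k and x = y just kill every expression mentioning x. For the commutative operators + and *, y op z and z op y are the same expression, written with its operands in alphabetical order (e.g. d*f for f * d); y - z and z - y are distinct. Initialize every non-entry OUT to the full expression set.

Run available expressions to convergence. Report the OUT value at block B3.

Answer: {a-b, d+d}

Working:
Converged values:
  B0:   IN={}   OUT={}
  B1:   IN={}   OUT={d+d}
  B2:   IN={d+d}   OUT={d+d}
  B3:   IN={d+d}   OUT={a-b, d+d}
  B4:   IN={a-b, d+d}   OUT={a-b, d+d}
  B5:   IN={a-b, d+d}   OUT={a-b}

Merge at B3: IN[B3] = OUT[B2] = {d+d}
Applying B3's transfer function to that IN value gives OUT[B3] (row B3 above).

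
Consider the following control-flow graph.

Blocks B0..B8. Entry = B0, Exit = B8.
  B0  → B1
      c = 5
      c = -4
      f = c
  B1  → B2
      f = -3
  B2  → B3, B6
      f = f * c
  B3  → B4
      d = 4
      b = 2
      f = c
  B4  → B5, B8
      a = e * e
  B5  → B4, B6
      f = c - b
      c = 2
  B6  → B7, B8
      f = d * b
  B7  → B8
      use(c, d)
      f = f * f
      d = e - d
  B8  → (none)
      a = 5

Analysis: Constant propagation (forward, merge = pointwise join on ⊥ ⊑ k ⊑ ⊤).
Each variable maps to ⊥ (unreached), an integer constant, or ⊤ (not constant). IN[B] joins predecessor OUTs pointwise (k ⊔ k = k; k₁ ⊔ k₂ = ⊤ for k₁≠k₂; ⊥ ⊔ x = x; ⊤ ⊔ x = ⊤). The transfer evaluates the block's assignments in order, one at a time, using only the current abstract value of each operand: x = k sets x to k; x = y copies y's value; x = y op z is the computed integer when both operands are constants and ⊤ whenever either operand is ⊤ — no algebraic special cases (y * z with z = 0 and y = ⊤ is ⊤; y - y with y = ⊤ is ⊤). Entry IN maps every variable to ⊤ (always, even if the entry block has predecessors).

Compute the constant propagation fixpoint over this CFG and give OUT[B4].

Converged values:
  B0:  IN=(all ⊤)  OUT={c:-4, f:-4; rest ⊤}
  B1:  IN={c:-4, f:-4; rest ⊤}  OUT={c:-4, f:-3; rest ⊤}
  B2:  IN={c:-4, f:-3; rest ⊤}  OUT={c:-4, f:12; rest ⊤}
  B3:  IN={c:-4, f:12; rest ⊤}  OUT={b:2, c:-4, d:4, f:-4; rest ⊤}
  B4:  IN={b:2, d:4; rest ⊤}  OUT={b:2, d:4; rest ⊤}
  B5:  IN={b:2, d:4; rest ⊤}  OUT={b:2, c:2, d:4; rest ⊤}
  B6:  IN=(all ⊤)  OUT=(all ⊤)
  B7:  IN=(all ⊤)  OUT=(all ⊤)
  B8:  IN=(all ⊤)  OUT={a:5; rest ⊤}

Merge at B4: IN[B4] = OUT[B3] ⊔ OUT[B5] = {a: ⊤, b: 2, c: ⊤, d: 4, e: ⊤, f: ⊤}
Applying B4's transfer function to that IN value gives OUT[B4] (row B4 above).

Answer: {a: ⊤, b: 2, c: ⊤, d: 4, e: ⊤, f: ⊤}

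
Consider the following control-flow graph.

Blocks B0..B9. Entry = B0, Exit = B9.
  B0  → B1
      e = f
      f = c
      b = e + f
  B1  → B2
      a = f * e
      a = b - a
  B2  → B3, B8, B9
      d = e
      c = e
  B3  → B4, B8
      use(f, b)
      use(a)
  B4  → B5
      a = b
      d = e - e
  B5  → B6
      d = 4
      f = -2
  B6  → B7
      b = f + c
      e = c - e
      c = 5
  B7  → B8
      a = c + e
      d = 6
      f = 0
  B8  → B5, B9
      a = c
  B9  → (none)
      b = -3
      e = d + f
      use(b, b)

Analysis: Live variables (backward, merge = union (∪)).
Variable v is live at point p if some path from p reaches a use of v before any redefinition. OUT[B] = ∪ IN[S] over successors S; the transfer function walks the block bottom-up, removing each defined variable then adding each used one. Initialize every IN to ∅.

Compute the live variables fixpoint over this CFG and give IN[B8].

Per-block solution:
  B0:  IN={c, f}  OUT={b, e, f}
  B1:  IN={b, e, f}  OUT={a, b, e, f}
  B2:  IN={a, b, e, f}  OUT={a, b, c, d, e, f}
  B3:  IN={a, b, c, d, e, f}  OUT={b, c, d, e, f}
  B4:  IN={b, c, e}  OUT={c, e}
  B5:  IN={c, e}  OUT={c, e, f}
  B6:  IN={c, e, f}  OUT={c, e}
  B7:  IN={c, e}  OUT={c, d, e, f}
  B8:  IN={c, d, e, f}  OUT={c, d, e, f}
  B9:  IN={d, f}  OUT={}

Merge at B8: OUT[B8] = IN[B5] ⊔ IN[B9] = {c, d, e, f}
Applying B8's transfer function to that OUT value gives IN[B8] (row B8 above).

Answer: {c, d, e, f}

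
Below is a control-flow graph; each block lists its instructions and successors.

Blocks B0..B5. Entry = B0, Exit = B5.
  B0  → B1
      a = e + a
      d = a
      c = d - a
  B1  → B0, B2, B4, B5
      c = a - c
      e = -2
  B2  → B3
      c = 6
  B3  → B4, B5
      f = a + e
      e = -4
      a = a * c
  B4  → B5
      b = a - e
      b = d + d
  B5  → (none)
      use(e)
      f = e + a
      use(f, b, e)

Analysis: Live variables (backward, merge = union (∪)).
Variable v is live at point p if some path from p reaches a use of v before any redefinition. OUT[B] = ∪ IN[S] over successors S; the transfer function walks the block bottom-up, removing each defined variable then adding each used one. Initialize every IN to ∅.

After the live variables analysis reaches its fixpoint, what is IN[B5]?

Answer: {a, b, e}

Trace:
Fixpoint table:
  B0: | IN={a, b, e} | OUT={a, b, c, d}
  B1: | IN={a, b, c, d} | OUT={a, b, d, e}
  B2: | IN={a, b, d, e} | OUT={a, b, c, d, e}
  B3: | IN={a, b, c, d, e} | OUT={a, b, d, e}
  B4: | IN={a, d, e} | OUT={a, b, e}
  B5: | IN={a, b, e} | OUT={}

B5 is the boundary node: OUT[B5] = {}
Applying B5's transfer function to that OUT value gives IN[B5] (row B5 above).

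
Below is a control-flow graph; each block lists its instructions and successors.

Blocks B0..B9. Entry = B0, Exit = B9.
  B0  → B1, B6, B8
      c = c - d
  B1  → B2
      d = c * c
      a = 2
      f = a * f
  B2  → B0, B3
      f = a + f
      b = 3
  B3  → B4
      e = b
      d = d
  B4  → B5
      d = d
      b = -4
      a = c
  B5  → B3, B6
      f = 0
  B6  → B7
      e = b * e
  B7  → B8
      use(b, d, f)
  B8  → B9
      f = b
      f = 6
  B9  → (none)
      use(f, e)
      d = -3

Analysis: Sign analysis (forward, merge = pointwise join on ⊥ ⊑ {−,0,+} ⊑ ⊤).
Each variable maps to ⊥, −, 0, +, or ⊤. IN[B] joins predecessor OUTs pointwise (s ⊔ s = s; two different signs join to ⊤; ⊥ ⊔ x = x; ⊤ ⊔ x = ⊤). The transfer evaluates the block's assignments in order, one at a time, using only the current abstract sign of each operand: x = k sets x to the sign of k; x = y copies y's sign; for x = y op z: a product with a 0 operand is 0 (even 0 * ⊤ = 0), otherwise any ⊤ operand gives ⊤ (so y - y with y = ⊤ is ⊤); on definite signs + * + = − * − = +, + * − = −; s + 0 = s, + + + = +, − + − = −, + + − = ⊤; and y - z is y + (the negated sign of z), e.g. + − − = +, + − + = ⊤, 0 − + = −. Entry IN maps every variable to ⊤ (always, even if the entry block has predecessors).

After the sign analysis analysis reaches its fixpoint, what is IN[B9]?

Answer: {a: ⊤, b: ⊤, c: ⊤, d: ⊤, e: ⊤, f: +}

Derivation:
Per-block solution:
  B0:  IN=(all ⊤)  OUT=(all ⊤)
  B1:  IN=(all ⊤)  OUT={a:+; rest ⊤}
  B2:  IN={a:+; rest ⊤}  OUT={a:+, b:+; rest ⊤}
  B3:  IN=(all ⊤)  OUT=(all ⊤)
  B4:  IN=(all ⊤)  OUT={b:-; rest ⊤}
  B5:  IN={b:-; rest ⊤}  OUT={b:-, f:0; rest ⊤}
  B6:  IN=(all ⊤)  OUT=(all ⊤)
  B7:  IN=(all ⊤)  OUT=(all ⊤)
  B8:  IN=(all ⊤)  OUT={f:+; rest ⊤}
  B9:  IN={f:+; rest ⊤}  OUT={d:-, f:+; rest ⊤}

Merge at B9: IN[B9] = OUT[B8] = {a: ⊤, b: ⊤, c: ⊤, d: ⊤, e: ⊤, f: +}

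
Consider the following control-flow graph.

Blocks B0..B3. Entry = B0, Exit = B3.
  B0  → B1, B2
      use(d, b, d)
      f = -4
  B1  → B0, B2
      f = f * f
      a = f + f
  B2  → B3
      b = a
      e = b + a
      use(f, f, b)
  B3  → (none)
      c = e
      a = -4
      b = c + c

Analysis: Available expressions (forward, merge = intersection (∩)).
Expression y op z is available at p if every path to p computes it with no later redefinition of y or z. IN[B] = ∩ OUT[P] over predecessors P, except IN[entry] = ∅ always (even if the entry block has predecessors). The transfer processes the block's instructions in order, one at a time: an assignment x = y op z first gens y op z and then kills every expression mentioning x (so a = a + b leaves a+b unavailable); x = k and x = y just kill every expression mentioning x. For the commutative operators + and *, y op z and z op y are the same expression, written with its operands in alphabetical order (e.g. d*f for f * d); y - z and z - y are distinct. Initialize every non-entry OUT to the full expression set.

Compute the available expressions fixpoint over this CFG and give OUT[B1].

Answer: {f+f}

Trace:
Converged values:
  B0:   IN={}   OUT={}
  B1:   IN={}   OUT={f+f}
  B2:   IN={}   OUT={a+b}
  B3:   IN={a+b}   OUT={c+c}

Merge at B1: IN[B1] = OUT[B0] = {}
Applying B1's transfer function to that IN value gives OUT[B1] (row B1 above).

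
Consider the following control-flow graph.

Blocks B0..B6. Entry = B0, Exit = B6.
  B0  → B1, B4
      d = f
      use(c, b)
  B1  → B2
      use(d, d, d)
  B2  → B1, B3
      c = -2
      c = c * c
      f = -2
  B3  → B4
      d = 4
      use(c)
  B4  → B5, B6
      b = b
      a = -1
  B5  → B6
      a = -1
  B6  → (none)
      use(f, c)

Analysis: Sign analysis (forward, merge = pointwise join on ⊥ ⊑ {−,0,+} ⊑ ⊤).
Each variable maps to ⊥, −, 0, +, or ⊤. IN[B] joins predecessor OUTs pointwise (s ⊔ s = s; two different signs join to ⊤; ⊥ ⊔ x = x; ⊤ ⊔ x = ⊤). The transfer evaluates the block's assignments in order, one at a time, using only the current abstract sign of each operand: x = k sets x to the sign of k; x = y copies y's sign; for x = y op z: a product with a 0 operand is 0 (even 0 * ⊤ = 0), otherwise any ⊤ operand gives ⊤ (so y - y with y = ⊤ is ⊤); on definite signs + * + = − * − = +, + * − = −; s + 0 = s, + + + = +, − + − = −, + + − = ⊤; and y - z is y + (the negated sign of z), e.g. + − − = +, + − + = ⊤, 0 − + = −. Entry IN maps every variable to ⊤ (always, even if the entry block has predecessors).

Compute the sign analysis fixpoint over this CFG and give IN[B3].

Fixpoint table:
  B0: | IN=(all ⊤) | OUT=(all ⊤)
  B1: | IN=(all ⊤) | OUT=(all ⊤)
  B2: | IN=(all ⊤) | OUT={c:+, f:-; rest ⊤}
  B3: | IN={c:+, f:-; rest ⊤} | OUT={c:+, d:+, f:-; rest ⊤}
  B4: | IN=(all ⊤) | OUT={a:-; rest ⊤}
  B5: | IN={a:-; rest ⊤} | OUT={a:-; rest ⊤}
  B6: | IN={a:-; rest ⊤} | OUT={a:-; rest ⊤}

Merge at B3: IN[B3] = OUT[B2] = {a: ⊤, b: ⊤, c: +, d: ⊤, e: ⊤, f: -}

Answer: {a: ⊤, b: ⊤, c: +, d: ⊤, e: ⊤, f: -}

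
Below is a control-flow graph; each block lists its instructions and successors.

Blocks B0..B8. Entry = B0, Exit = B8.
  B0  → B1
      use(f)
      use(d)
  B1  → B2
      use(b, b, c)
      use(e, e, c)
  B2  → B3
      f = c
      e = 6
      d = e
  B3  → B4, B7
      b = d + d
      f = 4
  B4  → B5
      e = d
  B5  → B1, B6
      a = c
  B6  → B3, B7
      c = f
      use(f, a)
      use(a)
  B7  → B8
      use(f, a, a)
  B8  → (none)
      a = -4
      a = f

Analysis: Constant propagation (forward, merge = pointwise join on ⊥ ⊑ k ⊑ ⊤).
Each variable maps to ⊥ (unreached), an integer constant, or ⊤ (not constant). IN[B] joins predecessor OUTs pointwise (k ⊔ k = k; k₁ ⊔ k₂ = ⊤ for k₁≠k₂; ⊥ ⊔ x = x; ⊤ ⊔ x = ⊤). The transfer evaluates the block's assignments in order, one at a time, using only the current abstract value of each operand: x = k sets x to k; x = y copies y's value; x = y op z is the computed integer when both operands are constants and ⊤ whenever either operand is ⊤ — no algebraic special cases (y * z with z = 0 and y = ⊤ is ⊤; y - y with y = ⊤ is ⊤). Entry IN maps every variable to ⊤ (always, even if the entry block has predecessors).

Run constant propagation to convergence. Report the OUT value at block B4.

Fixpoint table:
  B0: | IN=(all ⊤) | OUT=(all ⊤)
  B1: | IN=(all ⊤) | OUT=(all ⊤)
  B2: | IN=(all ⊤) | OUT={d:6, e:6; rest ⊤}
  B3: | IN={d:6, e:6; rest ⊤} | OUT={b:12, d:6, e:6, f:4; rest ⊤}
  B4: | IN={b:12, d:6, e:6, f:4; rest ⊤} | OUT={b:12, d:6, e:6, f:4; rest ⊤}
  B5: | IN={b:12, d:6, e:6, f:4; rest ⊤} | OUT={b:12, d:6, e:6, f:4; rest ⊤}
  B6: | IN={b:12, d:6, e:6, f:4; rest ⊤} | OUT={b:12, c:4, d:6, e:6, f:4; rest ⊤}
  B7: | IN={b:12, d:6, e:6, f:4; rest ⊤} | OUT={b:12, d:6, e:6, f:4; rest ⊤}
  B8: | IN={b:12, d:6, e:6, f:4; rest ⊤} | OUT={a:4, b:12, d:6, e:6, f:4; rest ⊤}

Merge at B4: IN[B4] = OUT[B3] = {a: ⊤, b: 12, c: ⊤, d: 6, e: 6, f: 4}
Applying B4's transfer function to that IN value gives OUT[B4] (row B4 above).

Answer: {a: ⊤, b: 12, c: ⊤, d: 6, e: 6, f: 4}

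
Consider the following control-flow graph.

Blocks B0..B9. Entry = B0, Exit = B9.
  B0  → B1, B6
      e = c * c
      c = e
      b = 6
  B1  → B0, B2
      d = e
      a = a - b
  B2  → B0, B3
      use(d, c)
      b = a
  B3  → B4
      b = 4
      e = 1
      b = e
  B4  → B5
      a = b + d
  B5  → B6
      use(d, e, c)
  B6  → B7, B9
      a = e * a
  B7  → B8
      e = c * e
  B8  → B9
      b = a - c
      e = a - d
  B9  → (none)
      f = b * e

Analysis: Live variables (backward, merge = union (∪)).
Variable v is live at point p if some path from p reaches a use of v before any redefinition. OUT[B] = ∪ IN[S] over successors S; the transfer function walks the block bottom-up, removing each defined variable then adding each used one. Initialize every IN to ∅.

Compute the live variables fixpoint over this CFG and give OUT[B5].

Answer: {a, b, c, d, e}

Working:
Converged values:
  B0:  IN={a, c, d}  OUT={a, b, c, d, e}
  B1:  IN={a, b, c, e}  OUT={a, c, d}
  B2:  IN={a, c, d}  OUT={a, c, d}
  B3:  IN={c, d}  OUT={b, c, d, e}
  B4:  IN={b, c, d, e}  OUT={a, b, c, d, e}
  B5:  IN={a, b, c, d, e}  OUT={a, b, c, d, e}
  B6:  IN={a, b, c, d, e}  OUT={a, b, c, d, e}
  B7:  IN={a, c, d, e}  OUT={a, c, d}
  B8:  IN={a, c, d}  OUT={b, e}
  B9:  IN={b, e}  OUT={}

Merge at B5: OUT[B5] = IN[B6] = {a, b, c, d, e}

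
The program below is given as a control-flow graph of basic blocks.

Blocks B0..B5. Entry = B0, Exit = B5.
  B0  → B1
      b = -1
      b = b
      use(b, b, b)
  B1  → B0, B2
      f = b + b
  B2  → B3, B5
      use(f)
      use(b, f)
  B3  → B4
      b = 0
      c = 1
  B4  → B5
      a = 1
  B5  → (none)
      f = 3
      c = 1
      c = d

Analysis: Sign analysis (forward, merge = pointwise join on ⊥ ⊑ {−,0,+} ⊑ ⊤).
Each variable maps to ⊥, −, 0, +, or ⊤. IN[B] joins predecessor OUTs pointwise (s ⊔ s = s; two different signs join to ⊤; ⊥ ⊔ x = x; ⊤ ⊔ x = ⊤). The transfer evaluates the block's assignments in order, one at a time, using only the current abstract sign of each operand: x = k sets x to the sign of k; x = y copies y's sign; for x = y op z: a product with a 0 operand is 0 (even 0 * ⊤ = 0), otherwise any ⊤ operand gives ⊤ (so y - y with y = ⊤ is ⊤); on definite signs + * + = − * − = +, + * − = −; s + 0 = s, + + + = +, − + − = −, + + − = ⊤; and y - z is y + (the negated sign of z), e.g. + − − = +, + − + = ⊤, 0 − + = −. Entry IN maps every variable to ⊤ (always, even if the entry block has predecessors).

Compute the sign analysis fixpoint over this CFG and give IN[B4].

Answer: {a: ⊤, b: 0, c: +, d: ⊤, e: ⊤, f: -}

Working:
Converged values:
  B0:  IN=(all ⊤)  OUT={b:-; rest ⊤}
  B1:  IN={b:-; rest ⊤}  OUT={b:-, f:-; rest ⊤}
  B2:  IN={b:-, f:-; rest ⊤}  OUT={b:-, f:-; rest ⊤}
  B3:  IN={b:-, f:-; rest ⊤}  OUT={b:0, c:+, f:-; rest ⊤}
  B4:  IN={b:0, c:+, f:-; rest ⊤}  OUT={a:+, b:0, c:+, f:-; rest ⊤}
  B5:  IN={f:-; rest ⊤}  OUT={f:+; rest ⊤}

Merge at B4: IN[B4] = OUT[B3] = {a: ⊤, b: 0, c: +, d: ⊤, e: ⊤, f: -}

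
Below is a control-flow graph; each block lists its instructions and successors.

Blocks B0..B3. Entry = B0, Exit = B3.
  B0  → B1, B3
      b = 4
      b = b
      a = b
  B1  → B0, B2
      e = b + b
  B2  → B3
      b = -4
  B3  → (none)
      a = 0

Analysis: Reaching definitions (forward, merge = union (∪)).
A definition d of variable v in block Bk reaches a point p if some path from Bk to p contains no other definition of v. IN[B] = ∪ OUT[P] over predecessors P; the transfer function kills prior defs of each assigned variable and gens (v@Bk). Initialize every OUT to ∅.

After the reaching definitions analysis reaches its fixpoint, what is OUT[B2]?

Fixpoint table:
  B0:   IN={a@B0, b@B0, e@B1}   OUT={a@B0, b@B0, e@B1}
  B1:   IN={a@B0, b@B0, e@B1}   OUT={a@B0, b@B0, e@B1}
  B2:   IN={a@B0, b@B0, e@B1}   OUT={a@B0, b@B2, e@B1}
  B3:   IN={a@B0, b@B0, b@B2, e@B1}   OUT={a@B3, b@B0, b@B2, e@B1}

Merge at B2: IN[B2] = OUT[B1] = {a@B0, b@B0, e@B1}
Applying B2's transfer function to that IN value gives OUT[B2] (row B2 above).

Answer: {a@B0, b@B2, e@B1}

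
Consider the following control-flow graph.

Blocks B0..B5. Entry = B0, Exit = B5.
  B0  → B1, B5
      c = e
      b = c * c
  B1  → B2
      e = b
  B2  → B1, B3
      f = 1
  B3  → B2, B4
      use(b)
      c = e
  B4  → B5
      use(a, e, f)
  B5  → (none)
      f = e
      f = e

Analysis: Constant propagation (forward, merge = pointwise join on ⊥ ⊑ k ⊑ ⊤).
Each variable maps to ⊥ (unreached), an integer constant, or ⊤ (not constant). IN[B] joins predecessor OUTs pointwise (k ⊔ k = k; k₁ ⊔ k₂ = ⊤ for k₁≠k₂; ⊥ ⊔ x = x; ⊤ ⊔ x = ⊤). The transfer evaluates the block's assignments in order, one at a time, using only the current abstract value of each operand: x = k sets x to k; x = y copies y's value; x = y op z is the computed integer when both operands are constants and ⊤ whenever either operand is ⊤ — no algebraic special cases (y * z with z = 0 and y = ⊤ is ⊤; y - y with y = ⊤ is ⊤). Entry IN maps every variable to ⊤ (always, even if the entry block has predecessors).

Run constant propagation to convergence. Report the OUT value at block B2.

Answer: {a: ⊤, b: ⊤, c: ⊤, d: ⊤, e: ⊤, f: 1}

Derivation:
Fixpoint table:
  B0:  IN=(all ⊤)  OUT=(all ⊤)
  B1:  IN=(all ⊤)  OUT=(all ⊤)
  B2:  IN=(all ⊤)  OUT={f:1; rest ⊤}
  B3:  IN={f:1; rest ⊤}  OUT={f:1; rest ⊤}
  B4:  IN={f:1; rest ⊤}  OUT={f:1; rest ⊤}
  B5:  IN=(all ⊤)  OUT=(all ⊤)

Merge at B2: IN[B2] = OUT[B1] ⊔ OUT[B3] = {a: ⊤, b: ⊤, c: ⊤, d: ⊤, e: ⊤, f: ⊤}
Applying B2's transfer function to that IN value gives OUT[B2] (row B2 above).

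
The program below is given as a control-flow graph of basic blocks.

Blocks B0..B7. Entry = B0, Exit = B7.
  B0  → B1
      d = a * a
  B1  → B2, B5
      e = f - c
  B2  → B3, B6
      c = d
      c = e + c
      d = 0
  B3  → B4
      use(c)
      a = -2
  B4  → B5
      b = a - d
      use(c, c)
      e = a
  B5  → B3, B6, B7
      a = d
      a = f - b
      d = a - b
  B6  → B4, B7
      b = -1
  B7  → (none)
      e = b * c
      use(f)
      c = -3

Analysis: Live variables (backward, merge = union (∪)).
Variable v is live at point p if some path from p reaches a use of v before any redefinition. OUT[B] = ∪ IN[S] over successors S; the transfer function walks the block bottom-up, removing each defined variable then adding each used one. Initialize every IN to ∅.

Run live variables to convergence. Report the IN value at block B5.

Answer: {b, c, d, f}

Working:
Fixpoint table:
  B0: | IN={a, b, c, f} | OUT={a, b, c, d, f}
  B1: | IN={a, b, c, d, f} | OUT={a, b, c, d, e, f}
  B2: | IN={a, d, e, f} | OUT={a, c, d, f}
  B3: | IN={c, d, f} | OUT={a, c, d, f}
  B4: | IN={a, c, d, f} | OUT={b, c, d, f}
  B5: | IN={b, c, d, f} | OUT={a, b, c, d, f}
  B6: | IN={a, c, d, f} | OUT={a, b, c, d, f}
  B7: | IN={b, c, f} | OUT={}

Merge at B5: OUT[B5] = IN[B3] ⊔ IN[B6] ⊔ IN[B7] = {a, b, c, d, f}
Applying B5's transfer function to that OUT value gives IN[B5] (row B5 above).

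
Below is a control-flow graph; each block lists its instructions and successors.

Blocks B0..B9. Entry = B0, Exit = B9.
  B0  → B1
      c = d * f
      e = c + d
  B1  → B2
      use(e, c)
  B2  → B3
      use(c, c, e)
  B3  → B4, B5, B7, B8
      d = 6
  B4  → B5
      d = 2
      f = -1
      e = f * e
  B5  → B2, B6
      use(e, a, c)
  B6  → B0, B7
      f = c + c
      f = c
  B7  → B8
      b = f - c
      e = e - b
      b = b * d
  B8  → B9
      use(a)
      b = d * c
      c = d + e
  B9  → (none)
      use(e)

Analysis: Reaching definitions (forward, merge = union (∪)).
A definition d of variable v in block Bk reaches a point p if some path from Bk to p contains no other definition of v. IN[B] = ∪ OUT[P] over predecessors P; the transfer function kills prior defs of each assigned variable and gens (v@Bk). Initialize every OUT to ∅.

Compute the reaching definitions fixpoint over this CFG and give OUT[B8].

Converged values:
  B0: | IN={c@B0, d@B3, d@B4, e@B0, e@B4, f@B6} | OUT={c@B0, d@B3, d@B4, e@B0, f@B6}
  B1: | IN={c@B0, d@B3, d@B4, e@B0, f@B6} | OUT={c@B0, d@B3, d@B4, e@B0, f@B6}
  B2: | IN={c@B0, d@B3, d@B4, e@B0, e@B4, f@B4, f@B6} | OUT={c@B0, d@B3, d@B4, e@B0, e@B4, f@B4, f@B6}
  B3: | IN={c@B0, d@B3, d@B4, e@B0, e@B4, f@B4, f@B6} | OUT={c@B0, d@B3, e@B0, e@B4, f@B4, f@B6}
  B4: | IN={c@B0, d@B3, e@B0, e@B4, f@B4, f@B6} | OUT={c@B0, d@B4, e@B4, f@B4}
  B5: | IN={c@B0, d@B3, d@B4, e@B0, e@B4, f@B4, f@B6} | OUT={c@B0, d@B3, d@B4, e@B0, e@B4, f@B4, f@B6}
  B6: | IN={c@B0, d@B3, d@B4, e@B0, e@B4, f@B4, f@B6} | OUT={c@B0, d@B3, d@B4, e@B0, e@B4, f@B6}
  B7: | IN={c@B0, d@B3, d@B4, e@B0, e@B4, f@B4, f@B6} | OUT={b@B7, c@B0, d@B3, d@B4, e@B7, f@B4, f@B6}
  B8: | IN={b@B7, c@B0, d@B3, d@B4, e@B0, e@B4, e@B7, f@B4, f@B6} | OUT={b@B8, c@B8, d@B3, d@B4, e@B0, e@B4, e@B7, f@B4, f@B6}
  B9: | IN={b@B8, c@B8, d@B3, d@B4, e@B0, e@B4, e@B7, f@B4, f@B6} | OUT={b@B8, c@B8, d@B3, d@B4, e@B0, e@B4, e@B7, f@B4, f@B6}

Merge at B8: IN[B8] = OUT[B3] ⊔ OUT[B7] = {b@B7, c@B0, d@B3, d@B4, e@B0, e@B4, e@B7, f@B4, f@B6}
Applying B8's transfer function to that IN value gives OUT[B8] (row B8 above).

Answer: {b@B8, c@B8, d@B3, d@B4, e@B0, e@B4, e@B7, f@B4, f@B6}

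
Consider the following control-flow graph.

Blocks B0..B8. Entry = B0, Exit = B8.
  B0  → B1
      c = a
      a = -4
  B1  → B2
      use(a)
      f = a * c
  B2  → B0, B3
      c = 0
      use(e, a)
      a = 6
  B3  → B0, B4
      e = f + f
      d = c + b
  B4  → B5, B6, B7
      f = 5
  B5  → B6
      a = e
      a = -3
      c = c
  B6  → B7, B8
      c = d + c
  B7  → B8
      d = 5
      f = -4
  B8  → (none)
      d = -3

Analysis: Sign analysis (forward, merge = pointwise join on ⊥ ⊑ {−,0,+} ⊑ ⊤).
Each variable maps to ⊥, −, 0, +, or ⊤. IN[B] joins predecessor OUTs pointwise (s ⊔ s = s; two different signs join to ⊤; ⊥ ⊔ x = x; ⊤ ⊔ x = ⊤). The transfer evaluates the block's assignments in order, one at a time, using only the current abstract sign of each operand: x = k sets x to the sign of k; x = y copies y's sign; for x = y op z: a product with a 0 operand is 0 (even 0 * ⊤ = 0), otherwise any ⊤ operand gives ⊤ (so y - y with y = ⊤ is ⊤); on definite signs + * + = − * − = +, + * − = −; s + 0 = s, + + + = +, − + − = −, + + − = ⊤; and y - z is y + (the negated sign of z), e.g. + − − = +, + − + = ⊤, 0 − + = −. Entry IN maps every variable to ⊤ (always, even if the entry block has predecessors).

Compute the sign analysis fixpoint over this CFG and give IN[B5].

Answer: {a: +, b: ⊤, c: 0, d: ⊤, e: ⊤, f: +}

Working:
Fixpoint table:
  B0: | IN=(all ⊤) | OUT={a:-; rest ⊤}
  B1: | IN={a:-; rest ⊤} | OUT={a:-; rest ⊤}
  B2: | IN={a:-; rest ⊤} | OUT={a:+, c:0; rest ⊤}
  B3: | IN={a:+, c:0; rest ⊤} | OUT={a:+, c:0; rest ⊤}
  B4: | IN={a:+, c:0; rest ⊤} | OUT={a:+, c:0, f:+; rest ⊤}
  B5: | IN={a:+, c:0, f:+; rest ⊤} | OUT={a:-, c:0, f:+; rest ⊤}
  B6: | IN={c:0, f:+; rest ⊤} | OUT={f:+; rest ⊤}
  B7: | IN={f:+; rest ⊤} | OUT={d:+, f:-; rest ⊤}
  B8: | IN=(all ⊤) | OUT={d:-; rest ⊤}

Merge at B5: IN[B5] = OUT[B4] = {a: +, b: ⊤, c: 0, d: ⊤, e: ⊤, f: +}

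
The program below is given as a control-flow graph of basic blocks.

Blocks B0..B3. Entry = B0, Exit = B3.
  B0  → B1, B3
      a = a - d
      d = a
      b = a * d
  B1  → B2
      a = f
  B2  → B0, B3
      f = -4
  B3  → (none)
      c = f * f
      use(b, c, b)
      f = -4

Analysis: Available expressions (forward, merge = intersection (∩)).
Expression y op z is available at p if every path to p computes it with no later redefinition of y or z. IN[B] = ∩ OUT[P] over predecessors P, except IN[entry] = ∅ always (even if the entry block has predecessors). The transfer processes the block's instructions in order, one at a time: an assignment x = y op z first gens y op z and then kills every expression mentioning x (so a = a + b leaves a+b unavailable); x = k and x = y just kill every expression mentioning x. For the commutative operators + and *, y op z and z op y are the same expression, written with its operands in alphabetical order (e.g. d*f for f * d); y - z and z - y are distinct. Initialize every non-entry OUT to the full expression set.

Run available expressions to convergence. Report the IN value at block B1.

Answer: {a*d}

Trace:
Converged values:
  B0: | IN={} | OUT={a*d}
  B1: | IN={a*d} | OUT={}
  B2: | IN={} | OUT={}
  B3: | IN={} | OUT={}

Merge at B1: IN[B1] = OUT[B0] = {a*d}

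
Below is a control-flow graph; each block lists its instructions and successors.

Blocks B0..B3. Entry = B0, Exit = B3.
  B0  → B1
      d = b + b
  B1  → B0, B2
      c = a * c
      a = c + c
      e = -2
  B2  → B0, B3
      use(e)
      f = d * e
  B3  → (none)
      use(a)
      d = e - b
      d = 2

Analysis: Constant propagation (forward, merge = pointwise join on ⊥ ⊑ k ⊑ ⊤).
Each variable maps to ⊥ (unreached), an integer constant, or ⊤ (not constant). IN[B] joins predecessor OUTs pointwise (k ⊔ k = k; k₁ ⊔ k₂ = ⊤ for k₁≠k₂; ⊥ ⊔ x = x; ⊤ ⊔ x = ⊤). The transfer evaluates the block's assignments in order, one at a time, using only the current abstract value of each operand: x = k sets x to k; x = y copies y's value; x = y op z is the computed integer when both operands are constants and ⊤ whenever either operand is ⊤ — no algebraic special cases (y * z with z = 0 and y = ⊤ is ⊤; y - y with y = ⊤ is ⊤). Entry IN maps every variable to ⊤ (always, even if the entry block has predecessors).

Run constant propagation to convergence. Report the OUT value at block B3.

Fixpoint table:
  B0:   IN=(all ⊤)   OUT=(all ⊤)
  B1:   IN=(all ⊤)   OUT={e:-2; rest ⊤}
  B2:   IN={e:-2; rest ⊤}   OUT={e:-2; rest ⊤}
  B3:   IN={e:-2; rest ⊤}   OUT={d:2, e:-2; rest ⊤}

Merge at B3: IN[B3] = OUT[B2] = {a: ⊤, b: ⊤, c: ⊤, d: ⊤, e: -2, f: ⊤}
Applying B3's transfer function to that IN value gives OUT[B3] (row B3 above).

Answer: {a: ⊤, b: ⊤, c: ⊤, d: 2, e: -2, f: ⊤}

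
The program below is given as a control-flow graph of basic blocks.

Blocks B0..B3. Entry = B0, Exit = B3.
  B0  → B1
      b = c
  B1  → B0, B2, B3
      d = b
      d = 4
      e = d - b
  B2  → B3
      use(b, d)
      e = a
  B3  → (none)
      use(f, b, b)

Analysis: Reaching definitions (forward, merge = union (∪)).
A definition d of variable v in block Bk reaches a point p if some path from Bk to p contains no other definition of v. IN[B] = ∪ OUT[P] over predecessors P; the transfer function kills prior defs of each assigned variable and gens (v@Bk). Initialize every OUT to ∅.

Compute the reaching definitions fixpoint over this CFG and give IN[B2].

Answer: {b@B0, d@B1, e@B1}

Working:
Fixpoint table:
  B0: | IN={b@B0, d@B1, e@B1} | OUT={b@B0, d@B1, e@B1}
  B1: | IN={b@B0, d@B1, e@B1} | OUT={b@B0, d@B1, e@B1}
  B2: | IN={b@B0, d@B1, e@B1} | OUT={b@B0, d@B1, e@B2}
  B3: | IN={b@B0, d@B1, e@B1, e@B2} | OUT={b@B0, d@B1, e@B1, e@B2}

Merge at B2: IN[B2] = OUT[B1] = {b@B0, d@B1, e@B1}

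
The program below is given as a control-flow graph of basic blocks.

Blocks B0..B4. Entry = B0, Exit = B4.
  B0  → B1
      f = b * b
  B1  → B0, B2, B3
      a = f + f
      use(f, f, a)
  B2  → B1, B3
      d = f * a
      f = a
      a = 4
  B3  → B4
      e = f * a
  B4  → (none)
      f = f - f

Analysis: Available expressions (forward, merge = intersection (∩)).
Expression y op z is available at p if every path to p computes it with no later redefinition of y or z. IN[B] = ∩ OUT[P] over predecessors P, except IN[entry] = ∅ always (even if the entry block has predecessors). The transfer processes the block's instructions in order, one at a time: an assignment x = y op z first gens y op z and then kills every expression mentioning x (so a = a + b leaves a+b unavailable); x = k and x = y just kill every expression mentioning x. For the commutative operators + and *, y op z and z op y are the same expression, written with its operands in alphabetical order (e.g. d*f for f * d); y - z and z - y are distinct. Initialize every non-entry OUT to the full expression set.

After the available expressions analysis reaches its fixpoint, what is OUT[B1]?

Answer: {b*b, f+f}

Trace:
Fixpoint table:
  B0: | IN={} | OUT={b*b}
  B1: | IN={b*b} | OUT={b*b, f+f}
  B2: | IN={b*b, f+f} | OUT={b*b}
  B3: | IN={b*b} | OUT={a*f, b*b}
  B4: | IN={a*f, b*b} | OUT={b*b}

Merge at B1: IN[B1] = OUT[B0] ∩ OUT[B2] = {b*b}
Applying B1's transfer function to that IN value gives OUT[B1] (row B1 above).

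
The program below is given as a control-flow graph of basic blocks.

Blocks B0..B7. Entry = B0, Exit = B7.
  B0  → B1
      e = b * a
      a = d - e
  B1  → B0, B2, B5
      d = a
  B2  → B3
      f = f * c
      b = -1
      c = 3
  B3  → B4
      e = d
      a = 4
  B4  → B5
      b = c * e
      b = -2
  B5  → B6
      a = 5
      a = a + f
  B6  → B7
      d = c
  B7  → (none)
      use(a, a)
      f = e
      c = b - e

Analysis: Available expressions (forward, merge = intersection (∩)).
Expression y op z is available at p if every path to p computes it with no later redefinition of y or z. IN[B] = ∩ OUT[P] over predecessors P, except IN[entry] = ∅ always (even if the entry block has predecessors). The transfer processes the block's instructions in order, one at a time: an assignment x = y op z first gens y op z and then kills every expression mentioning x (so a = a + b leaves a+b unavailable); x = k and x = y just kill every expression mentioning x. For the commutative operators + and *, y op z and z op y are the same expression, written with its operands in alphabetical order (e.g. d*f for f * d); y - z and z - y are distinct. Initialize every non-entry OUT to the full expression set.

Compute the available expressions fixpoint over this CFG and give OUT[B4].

Answer: {c*e}

Trace:
Per-block solution:
  B0: | IN={} | OUT={d-e}
  B1: | IN={d-e} | OUT={}
  B2: | IN={} | OUT={}
  B3: | IN={} | OUT={}
  B4: | IN={} | OUT={c*e}
  B5: | IN={} | OUT={}
  B6: | IN={} | OUT={}
  B7: | IN={} | OUT={b-e}

Merge at B4: IN[B4] = OUT[B3] = {}
Applying B4's transfer function to that IN value gives OUT[B4] (row B4 above).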